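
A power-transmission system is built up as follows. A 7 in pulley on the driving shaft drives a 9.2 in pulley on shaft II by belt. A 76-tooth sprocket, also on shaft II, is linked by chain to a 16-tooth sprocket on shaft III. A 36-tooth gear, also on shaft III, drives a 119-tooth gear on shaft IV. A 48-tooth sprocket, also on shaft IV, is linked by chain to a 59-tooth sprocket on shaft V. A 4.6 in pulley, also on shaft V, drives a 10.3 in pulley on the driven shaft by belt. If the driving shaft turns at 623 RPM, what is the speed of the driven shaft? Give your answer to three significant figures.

247 RPM

the driving shaft → shaft II (belt, 9.2/7): 623 ÷ 1.3143 = 474.02 RPM
shaft II → shaft III (chain, 16/76): 474.02 ÷ 0.21053 = 2251.6 RPM
shaft III → shaft IV (gear mesh, 119/36): 2251.6 ÷ 3.3056 = 681.16 RPM
shaft IV → shaft V (chain, 59/48): 681.16 ÷ 1.2292 = 554.16 RPM
shaft V → the driven shaft (belt, 10.3/4.6): 554.16 ÷ 2.2391 = 247.49 RPM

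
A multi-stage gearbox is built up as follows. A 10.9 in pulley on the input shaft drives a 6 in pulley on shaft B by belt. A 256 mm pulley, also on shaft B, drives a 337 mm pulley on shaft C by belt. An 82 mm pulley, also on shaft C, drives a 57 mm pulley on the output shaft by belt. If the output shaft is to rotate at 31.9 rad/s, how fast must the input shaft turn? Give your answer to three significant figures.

Overall ratio R = 0.55046 × 1.3164 × 0.69512 = 0.5037.
Required input speed = output speed × R = 31.9 × 0.5037 = 16.068 rad/s.

16.1 rad/s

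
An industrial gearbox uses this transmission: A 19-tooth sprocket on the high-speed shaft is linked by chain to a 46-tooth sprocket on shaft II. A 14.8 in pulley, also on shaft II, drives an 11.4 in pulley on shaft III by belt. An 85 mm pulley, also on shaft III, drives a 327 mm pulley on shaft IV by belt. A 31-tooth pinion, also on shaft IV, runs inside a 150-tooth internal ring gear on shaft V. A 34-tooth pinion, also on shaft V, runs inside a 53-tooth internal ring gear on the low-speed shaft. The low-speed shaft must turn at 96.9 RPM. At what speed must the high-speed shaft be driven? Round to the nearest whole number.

Overall ratio R = 2.4211 × 0.77027 × 3.8471 × 4.8387 × 1.5588 = 54.113.
Required input speed = output speed × R = 96.9 × 54.113 = 5243.6 RPM.

5244 RPM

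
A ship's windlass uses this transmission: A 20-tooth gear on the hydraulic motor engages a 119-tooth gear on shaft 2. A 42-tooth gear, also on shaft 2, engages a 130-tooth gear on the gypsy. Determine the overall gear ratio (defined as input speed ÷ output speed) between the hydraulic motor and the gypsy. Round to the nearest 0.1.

18.4

Each stage contributes driven/driver: gear mesh 119/20 = 5.95, gear mesh 130/42 = 3.0952.
Overall: 5.95 × 3.0952 = 18.417.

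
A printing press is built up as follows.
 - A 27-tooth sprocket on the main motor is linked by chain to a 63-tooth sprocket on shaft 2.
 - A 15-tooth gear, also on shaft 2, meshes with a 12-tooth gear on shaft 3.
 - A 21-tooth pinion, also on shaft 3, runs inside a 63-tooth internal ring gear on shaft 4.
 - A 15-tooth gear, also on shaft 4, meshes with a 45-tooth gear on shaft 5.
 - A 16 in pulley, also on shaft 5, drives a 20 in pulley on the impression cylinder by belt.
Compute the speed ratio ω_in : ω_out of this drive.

Each stage contributes driven/driver: chain 63/27 = 2.3333, gear mesh 12/15 = 0.8, internal gear 63/21 = 3, gear mesh 45/15 = 3, belt 20/16 = 1.25.
Overall: 2.3333 × 0.8 × 3 × 3 × 1.25 = 21.

21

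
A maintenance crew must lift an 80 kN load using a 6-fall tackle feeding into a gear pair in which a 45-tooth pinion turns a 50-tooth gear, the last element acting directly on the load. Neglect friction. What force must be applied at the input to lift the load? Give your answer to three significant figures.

Block-and-tackle MA = number of supporting rope parts = 6.
Gear pair MA = 50/45 = 1.1111.
Combined ideal MA = 6 × 1.1111 = 6.6667.
Effort = load / MA = 80 / 6.6667 = 12 kN.

12.0 kN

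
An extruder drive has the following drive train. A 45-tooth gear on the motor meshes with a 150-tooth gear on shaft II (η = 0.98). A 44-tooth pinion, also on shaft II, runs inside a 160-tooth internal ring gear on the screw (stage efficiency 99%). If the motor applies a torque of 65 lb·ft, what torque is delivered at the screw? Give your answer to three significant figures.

gear mesh 150/45 = 3.3333 → τ = 65·3.3333·0.98 = 212.33 lb·ft
internal gear 160/44 = 3.6364 → τ = 212.33·3.6364·0.99 = 764.4 lb·ft

764 lb·ft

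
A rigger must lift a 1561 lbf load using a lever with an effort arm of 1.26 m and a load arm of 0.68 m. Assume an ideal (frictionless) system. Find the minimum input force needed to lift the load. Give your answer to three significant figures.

842 lbf

Lever MA = effort arm / load arm = 1.26/0.68 = 1.8529.
Effort = load / MA = 1561 / 1.8529 = 842.44 lbf.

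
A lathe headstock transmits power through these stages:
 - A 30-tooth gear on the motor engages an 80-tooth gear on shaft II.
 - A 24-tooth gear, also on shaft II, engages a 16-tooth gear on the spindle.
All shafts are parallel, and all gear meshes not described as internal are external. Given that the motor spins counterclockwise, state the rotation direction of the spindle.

counterclockwise

the motor → shaft II: external mesh, 1 reversal → CW.
shaft II → the spindle: external mesh, 1 reversal → CCW.
2 reversals in total — an even number — so the spindle turns the same way as the motor.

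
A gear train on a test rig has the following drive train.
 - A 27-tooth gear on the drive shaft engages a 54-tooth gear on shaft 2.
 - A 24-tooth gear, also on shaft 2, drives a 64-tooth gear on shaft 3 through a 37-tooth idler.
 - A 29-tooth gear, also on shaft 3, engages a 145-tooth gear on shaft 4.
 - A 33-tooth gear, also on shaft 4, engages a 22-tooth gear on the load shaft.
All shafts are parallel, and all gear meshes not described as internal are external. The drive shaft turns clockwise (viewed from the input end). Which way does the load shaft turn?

counterclockwise

the drive shaft → shaft 2: external mesh, 1 reversal → CCW.
shaft 2 → shaft 3: driver → idler → driven is 2 external meshes, 2 reversals → CCW.
shaft 3 → shaft 4: external mesh, 1 reversal → CW.
shaft 4 → the load shaft: external mesh, 1 reversal → CCW.
5 reversals in total — an odd number — so the load shaft turns opposite to the drive shaft.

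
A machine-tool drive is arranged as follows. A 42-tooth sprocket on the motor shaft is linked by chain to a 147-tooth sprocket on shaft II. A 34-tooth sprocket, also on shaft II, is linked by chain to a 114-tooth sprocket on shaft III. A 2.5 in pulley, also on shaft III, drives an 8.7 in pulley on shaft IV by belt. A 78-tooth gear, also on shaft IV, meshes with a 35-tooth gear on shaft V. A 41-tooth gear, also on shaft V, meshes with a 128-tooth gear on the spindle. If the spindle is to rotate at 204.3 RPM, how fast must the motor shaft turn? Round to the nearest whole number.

Overall ratio R = 3.5 × 3.3529 × 3.48 × 0.44872 × 3.122 = 57.21.
Required input speed = output speed × R = 204.3 × 57.21 = 11688 RPM.

11688 RPM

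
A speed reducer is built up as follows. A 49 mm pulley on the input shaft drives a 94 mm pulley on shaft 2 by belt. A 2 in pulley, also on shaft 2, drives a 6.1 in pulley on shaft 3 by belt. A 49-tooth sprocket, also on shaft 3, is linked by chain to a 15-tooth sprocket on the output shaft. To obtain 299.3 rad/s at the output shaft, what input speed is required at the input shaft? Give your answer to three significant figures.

536 rad/s

Overall ratio R = 1.9184 × 3.05 × 0.30612 = 1.7911.
Required input speed = output speed × R = 299.3 × 1.7911 = 536.08 rad/s.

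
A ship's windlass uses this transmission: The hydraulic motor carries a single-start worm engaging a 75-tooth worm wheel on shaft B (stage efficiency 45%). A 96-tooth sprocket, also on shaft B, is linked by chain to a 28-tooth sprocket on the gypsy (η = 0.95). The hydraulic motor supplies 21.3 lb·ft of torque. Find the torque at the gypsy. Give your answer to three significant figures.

worm 75/1 = 75 → τ = 21.3·75·0.45 = 718.88 lb·ft
chain 28/96 = 0.29167 → τ = 718.88·0.29167·0.95 = 199.19 lb·ft

199 lb·ft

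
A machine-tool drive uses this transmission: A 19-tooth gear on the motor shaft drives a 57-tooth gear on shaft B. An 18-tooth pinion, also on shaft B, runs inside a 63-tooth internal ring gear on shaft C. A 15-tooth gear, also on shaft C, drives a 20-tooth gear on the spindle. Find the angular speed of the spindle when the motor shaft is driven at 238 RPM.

17 RPM

the motor shaft → shaft B (gear mesh, 57/19): 238 ÷ 3 = 79.333 RPM
shaft B → shaft C (internal gear, 63/18): 79.333 ÷ 3.5 = 22.667 RPM
shaft C → the spindle (gear mesh, 20/15): 22.667 ÷ 1.3333 = 17 RPM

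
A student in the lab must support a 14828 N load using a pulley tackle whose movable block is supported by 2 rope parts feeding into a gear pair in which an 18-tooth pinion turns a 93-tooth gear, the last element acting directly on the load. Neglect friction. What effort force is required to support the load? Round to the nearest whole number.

Block-and-tackle MA = number of supporting rope parts = 2.
Gear pair MA = 93/18 = 5.1667.
Combined ideal MA = 2 × 5.1667 = 10.333.
Effort = load / MA = 14828 / 10.333 = 1435 N.

1435 N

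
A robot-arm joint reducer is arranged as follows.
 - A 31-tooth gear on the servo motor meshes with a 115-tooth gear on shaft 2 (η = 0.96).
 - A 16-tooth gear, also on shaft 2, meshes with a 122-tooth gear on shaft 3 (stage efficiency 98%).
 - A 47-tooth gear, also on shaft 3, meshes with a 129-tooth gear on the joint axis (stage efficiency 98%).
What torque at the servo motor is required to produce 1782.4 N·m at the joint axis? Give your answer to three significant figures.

24.9 N·m

Overall ratio R = 3.7097 × 7.625 × 2.7447 = 77.637; overall efficiency η = 0.96 × 0.98 × 0.98 = 0.9220.
Input torque = output torque / (R × η) = 1782.4 / (77.637 × 0.9220) = 24.901 N·m.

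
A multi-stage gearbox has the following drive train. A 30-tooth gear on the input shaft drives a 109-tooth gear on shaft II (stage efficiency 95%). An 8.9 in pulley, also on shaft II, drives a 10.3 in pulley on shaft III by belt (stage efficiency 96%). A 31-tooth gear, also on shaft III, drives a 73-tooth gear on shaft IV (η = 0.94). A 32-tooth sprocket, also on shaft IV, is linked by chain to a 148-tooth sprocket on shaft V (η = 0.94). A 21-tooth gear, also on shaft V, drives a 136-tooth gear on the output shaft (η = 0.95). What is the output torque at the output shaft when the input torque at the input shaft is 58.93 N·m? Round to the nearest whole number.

13380 N·m

Gear mesh: ratio = 109/30 = 3.6333; torque at shaft II = 58.93 × 3.6333 × 0.95 = 203.41 N·m.
Belt: ratio = 10.3/8.9 = 1.1573; torque at shaft III = 203.41 × 1.1573 × 0.96 = 225.99 N·m.
Gear mesh: ratio = 73/31 = 2.3548; torque at shaft IV = 225.99 × 2.3548 × 0.94 = 500.23 N·m.
Chain: ratio = 148/32 = 4.625; torque at shaft V = 500.23 × 4.625 × 0.94 = 2174.8 N·m.
Gear mesh: ratio = 136/21 = 6.4762; torque at the output shaft = 2174.8 × 6.4762 × 0.95 = 13380 N·m.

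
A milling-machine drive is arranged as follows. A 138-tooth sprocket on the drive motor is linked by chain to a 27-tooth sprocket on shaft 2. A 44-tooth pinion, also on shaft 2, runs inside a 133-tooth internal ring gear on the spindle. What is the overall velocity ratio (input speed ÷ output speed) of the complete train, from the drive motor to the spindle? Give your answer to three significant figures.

Each stage contributes driven/driver: chain 27/138 = 0.19565, internal gear 133/44 = 3.0227.
Overall: 0.19565 × 3.0227 = 0.5914.

0.591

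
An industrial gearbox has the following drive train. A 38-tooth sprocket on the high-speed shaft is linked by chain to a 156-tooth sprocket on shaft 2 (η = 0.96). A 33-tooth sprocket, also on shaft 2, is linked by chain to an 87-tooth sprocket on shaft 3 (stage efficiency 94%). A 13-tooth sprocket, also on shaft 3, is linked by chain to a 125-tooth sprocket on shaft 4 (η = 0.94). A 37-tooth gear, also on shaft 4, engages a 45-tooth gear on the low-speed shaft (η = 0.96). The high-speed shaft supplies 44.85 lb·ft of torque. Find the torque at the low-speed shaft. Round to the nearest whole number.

chain 156/38 = 4.1053 → τ = 44.85·4.1053·0.96 = 176.76 lb·ft
chain 87/33 = 2.6364 → τ = 176.76·2.6364·0.94 = 438.03 lb·ft
chain 125/13 = 9.6154 → τ = 438.03·9.6154·0.94 = 3959.2 lb·ft
gear mesh 45/37 = 1.2162 → τ = 3959.2·1.2162·0.96 = 4622.6 lb·ft

4623 lb·ft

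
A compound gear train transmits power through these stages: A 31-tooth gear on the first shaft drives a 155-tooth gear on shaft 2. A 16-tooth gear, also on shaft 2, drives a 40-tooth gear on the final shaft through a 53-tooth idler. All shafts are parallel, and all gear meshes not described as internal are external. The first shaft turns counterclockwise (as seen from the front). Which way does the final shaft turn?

the first shaft → shaft 2: external mesh, 1 reversal → CW.
shaft 2 → the final shaft: driver → idler → driven is 2 external meshes, 2 reversals → CW.
3 reversals in total — an odd number — so the final shaft turns opposite to the first shaft.

clockwise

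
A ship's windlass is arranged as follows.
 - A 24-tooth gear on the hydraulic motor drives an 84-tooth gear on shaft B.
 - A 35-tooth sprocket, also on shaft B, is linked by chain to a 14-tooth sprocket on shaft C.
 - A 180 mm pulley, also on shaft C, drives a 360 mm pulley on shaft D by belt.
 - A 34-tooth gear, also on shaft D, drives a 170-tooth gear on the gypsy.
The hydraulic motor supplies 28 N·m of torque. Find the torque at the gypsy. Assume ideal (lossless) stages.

392 N·m

gear mesh 84/24 = 3.5 → τ = 28·3.5 = 98 N·m
chain 14/35 = 0.4 → τ = 98·0.4 = 39.2 N·m
belt 360/180 = 2 → τ = 39.2·2 = 78.4 N·m
gear mesh 170/34 = 5 → τ = 78.4·5 = 392 N·m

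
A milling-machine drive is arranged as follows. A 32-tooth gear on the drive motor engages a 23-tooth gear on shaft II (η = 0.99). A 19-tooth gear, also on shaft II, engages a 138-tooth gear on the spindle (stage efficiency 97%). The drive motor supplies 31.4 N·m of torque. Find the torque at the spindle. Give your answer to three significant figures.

gear mesh 23/32 = 0.71875 → τ = 31.4·0.71875·0.99 = 22.343 N·m
gear mesh 138/19 = 7.2632 → τ = 22.343·7.2632·0.97 = 157.41 N·m

157 N·m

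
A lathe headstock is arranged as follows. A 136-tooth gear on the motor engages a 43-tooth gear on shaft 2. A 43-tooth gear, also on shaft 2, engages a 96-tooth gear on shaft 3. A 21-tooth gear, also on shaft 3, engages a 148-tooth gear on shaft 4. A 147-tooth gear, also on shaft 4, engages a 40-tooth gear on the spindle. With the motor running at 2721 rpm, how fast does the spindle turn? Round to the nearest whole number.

2010 rpm

the motor → shaft 2 (gear mesh, 43/136): 2721 ÷ 0.31618 = 8606 rpm
shaft 2 → shaft 3 (gear mesh, 96/43): 8606 ÷ 2.2326 = 3854.8 rpm
shaft 3 → shaft 4 (gear mesh, 148/21): 3854.8 ÷ 7.0476 = 546.96 rpm
shaft 4 → the spindle (gear mesh, 40/147): 546.96 ÷ 0.27211 = 2010.1 rpm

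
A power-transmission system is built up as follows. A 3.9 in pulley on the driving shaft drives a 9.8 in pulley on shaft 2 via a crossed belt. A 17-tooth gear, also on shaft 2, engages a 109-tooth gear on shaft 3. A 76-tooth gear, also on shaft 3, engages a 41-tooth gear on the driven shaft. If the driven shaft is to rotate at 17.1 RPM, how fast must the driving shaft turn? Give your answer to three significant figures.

Overall ratio R = 2.5128 × 6.4118 × 0.53947 = 8.6918.
Required input speed = output speed × R = 17.1 × 8.6918 = 148.63 RPM.

149 RPM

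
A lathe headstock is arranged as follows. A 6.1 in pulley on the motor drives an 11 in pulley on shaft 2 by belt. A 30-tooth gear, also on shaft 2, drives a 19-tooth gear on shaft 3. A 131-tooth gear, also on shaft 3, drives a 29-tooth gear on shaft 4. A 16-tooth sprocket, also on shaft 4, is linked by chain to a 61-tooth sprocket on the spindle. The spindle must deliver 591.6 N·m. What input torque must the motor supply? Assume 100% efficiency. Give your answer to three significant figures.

Overall ratio R = 1.8033 × 0.63333 × 0.22137 × 3.8125 = 0.9639.
Input torque = output torque / R = 591.6 / 0.9639 = 613.76 N·m.

614 N·m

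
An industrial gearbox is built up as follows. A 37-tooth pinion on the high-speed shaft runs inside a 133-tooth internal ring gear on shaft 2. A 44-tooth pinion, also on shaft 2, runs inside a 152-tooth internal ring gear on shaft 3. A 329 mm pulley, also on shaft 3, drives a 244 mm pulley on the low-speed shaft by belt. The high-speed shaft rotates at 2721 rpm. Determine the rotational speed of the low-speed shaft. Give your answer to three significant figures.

295 rpm

the high-speed shaft → shaft 2 (internal gear, 133/37): 2721 ÷ 3.5946 = 756.97 rpm
shaft 2 → shaft 3 (internal gear, 152/44): 756.97 ÷ 3.4545 = 219.12 rpm
shaft 3 → the low-speed shaft (belt, 244/329): 219.12 ÷ 0.74164 = 295.46 rpm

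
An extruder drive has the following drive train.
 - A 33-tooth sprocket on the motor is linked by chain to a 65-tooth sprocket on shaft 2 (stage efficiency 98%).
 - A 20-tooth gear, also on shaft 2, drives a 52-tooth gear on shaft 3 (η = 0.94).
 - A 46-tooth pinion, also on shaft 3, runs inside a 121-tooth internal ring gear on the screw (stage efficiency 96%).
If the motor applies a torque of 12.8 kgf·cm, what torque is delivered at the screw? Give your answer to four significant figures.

Chain: ratio = 65/33 = 1.9697; torque at shaft 2 = 12.8 × 1.9697 × 0.98 = 24.708 kgf·cm.
Gear mesh: ratio = 52/20 = 2.6; torque at shaft 3 = 24.708 × 2.6 × 0.94 = 60.386 kgf·cm.
Internal gear: ratio = 121/46 = 2.6304; torque at the screw = 60.386 × 2.6304 × 0.96 = 152.49 kgf·cm.

152.5 kgf·cm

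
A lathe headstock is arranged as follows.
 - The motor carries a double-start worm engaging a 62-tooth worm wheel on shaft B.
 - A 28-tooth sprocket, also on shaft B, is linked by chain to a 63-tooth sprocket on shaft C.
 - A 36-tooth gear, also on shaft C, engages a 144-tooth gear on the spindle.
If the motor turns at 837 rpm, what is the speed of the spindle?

Worm: ratio = 62/2 = 31, so shaft B turns at 837 / 31 = 27 rpm.
Chain: ratio = 63/28 = 2.25, so shaft C turns at 27 / 2.25 = 12 rpm.
Gear mesh: ratio = 144/36 = 4, so the spindle turns at 12 / 4 = 3 rpm.

3 rpm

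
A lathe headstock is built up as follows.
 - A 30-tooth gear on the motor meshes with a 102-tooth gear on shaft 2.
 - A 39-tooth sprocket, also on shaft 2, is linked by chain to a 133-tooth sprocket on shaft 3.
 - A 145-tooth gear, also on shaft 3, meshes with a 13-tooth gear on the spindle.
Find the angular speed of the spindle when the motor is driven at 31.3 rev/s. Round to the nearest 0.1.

30.1 rev/s

the motor → shaft 2 (gear mesh, 102/30): 31.3 ÷ 3.4 = 9.2059 rev/s
shaft 2 → shaft 3 (chain, 133/39): 9.2059 ÷ 3.4103 = 2.6995 rev/s
shaft 3 → the spindle (gear mesh, 13/145): 2.6995 ÷ 0.089655 = 30.109 rev/s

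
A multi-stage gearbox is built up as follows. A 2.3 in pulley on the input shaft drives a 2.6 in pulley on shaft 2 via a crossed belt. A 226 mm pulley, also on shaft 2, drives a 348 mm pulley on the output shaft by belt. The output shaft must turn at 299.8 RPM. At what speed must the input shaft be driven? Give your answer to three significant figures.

Overall ratio R = 1.1304 × 1.5398 = 1.7407.
Required input speed = output speed × R = 299.8 × 1.7407 = 521.85 RPM.

522 RPM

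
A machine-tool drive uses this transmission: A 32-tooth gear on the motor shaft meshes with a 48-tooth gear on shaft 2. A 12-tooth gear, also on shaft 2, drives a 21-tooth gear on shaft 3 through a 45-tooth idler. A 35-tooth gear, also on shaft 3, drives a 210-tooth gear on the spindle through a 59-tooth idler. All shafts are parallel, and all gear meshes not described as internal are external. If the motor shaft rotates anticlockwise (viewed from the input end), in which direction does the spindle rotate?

the motor shaft → shaft 2: external mesh, 1 reversal → CW.
shaft 2 → shaft 3: driver → idler → driven is 2 external meshes, 2 reversals → CW.
shaft 3 → the spindle: driver → idler → driven is 2 external meshes, 2 reversals → CW.
5 reversals in total — an odd number — so the spindle turns opposite to the motor shaft.

clockwise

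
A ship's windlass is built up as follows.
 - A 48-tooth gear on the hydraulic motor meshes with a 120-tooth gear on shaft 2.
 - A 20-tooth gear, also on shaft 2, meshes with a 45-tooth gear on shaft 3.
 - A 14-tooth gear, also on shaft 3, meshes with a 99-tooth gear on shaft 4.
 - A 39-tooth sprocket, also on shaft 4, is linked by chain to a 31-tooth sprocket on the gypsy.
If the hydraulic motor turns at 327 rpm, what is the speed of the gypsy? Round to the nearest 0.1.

10.3 rpm

Gear mesh: ratio = 120/48 = 2.5, so shaft 2 turns at 327 / 2.5 = 130.8 rpm.
Gear mesh: ratio = 45/20 = 2.25, so shaft 3 turns at 130.8 / 2.25 = 58.133 rpm.
Gear mesh: ratio = 99/14 = 7.0714, so shaft 4 turns at 58.133 / 7.0714 = 8.2209 rpm.
Chain: ratio = 31/39 = 0.79487, so the gypsy turns at 8.2209 / 0.79487 = 10.342 rpm.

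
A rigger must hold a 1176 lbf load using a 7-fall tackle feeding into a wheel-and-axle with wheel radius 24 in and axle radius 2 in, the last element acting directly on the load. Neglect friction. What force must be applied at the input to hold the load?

Block-and-tackle MA = number of supporting rope parts = 7.
Wheel-and-axle MA = R/r = 24/2 = 12.
Combined ideal MA = 7 × 12 = 84.
Effort = load / MA = 1176 / 84 = 14 lbf.

14 lbf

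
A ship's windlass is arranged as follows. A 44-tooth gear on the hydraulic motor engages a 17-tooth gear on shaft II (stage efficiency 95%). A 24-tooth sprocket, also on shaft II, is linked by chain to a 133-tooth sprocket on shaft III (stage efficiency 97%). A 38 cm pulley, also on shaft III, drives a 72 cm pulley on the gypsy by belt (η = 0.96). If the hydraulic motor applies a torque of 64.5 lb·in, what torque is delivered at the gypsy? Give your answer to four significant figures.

231.5 lb·in

Gear mesh: ratio = 17/44 = 0.38636; torque at shaft II = 64.5 × 0.38636 × 0.95 = 23.674 lb·in.
Chain: ratio = 133/24 = 5.5417; torque at shaft III = 23.674 × 5.5417 × 0.97 = 127.26 lb·in.
Belt: ratio = 72/38 = 1.8947; torque at the gypsy = 127.26 × 1.8947 × 0.96 = 231.48 lb·in.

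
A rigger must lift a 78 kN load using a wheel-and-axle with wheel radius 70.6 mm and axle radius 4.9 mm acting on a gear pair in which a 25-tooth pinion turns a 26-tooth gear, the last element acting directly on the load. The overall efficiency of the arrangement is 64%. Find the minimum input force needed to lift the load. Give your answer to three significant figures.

8.13 kN

Wheel-and-axle MA = R/r = 70.6/4.9 = 14.408.
Gear pair MA = 26/25 = 1.04.
Combined ideal MA = 14.408 × 1.04 = 14.984.
Actual MA = 14.984 × 0.64 = 9.5901.
Effort = load / actual MA = 78 / 9.5901 = 8.1334 kN.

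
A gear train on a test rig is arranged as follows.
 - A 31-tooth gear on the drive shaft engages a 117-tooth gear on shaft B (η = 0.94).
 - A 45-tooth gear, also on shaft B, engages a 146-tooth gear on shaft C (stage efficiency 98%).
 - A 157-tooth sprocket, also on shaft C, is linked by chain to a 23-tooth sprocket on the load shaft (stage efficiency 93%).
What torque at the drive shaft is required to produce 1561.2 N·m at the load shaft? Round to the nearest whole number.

1016 N·m

Overall ratio R = 3.7742 × 3.2444 × 0.1465 = 1.7939; overall efficiency η = 0.94 × 0.98 × 0.93 = 0.8567.
Input torque = output torque / (R × η) = 1561.2 / (1.7939 × 0.8567) = 1015.8 N·m.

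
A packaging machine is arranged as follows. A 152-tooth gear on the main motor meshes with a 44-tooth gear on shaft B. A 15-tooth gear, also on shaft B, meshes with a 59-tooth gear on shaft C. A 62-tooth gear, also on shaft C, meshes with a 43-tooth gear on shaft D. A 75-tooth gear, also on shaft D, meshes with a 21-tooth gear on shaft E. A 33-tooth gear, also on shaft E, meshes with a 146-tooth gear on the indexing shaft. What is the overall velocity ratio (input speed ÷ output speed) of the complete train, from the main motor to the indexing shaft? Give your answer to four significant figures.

Each stage contributes driven/driver: gear mesh 44/152 = 0.28947, gear mesh 59/15 = 3.9333, gear mesh 43/62 = 0.69355, gear mesh 21/75 = 0.28, gear mesh 146/33 = 4.4242.
Overall: 0.28947 × 3.9333 × 0.69355 × 0.28 × 4.4242 = 0.97824.

0.9782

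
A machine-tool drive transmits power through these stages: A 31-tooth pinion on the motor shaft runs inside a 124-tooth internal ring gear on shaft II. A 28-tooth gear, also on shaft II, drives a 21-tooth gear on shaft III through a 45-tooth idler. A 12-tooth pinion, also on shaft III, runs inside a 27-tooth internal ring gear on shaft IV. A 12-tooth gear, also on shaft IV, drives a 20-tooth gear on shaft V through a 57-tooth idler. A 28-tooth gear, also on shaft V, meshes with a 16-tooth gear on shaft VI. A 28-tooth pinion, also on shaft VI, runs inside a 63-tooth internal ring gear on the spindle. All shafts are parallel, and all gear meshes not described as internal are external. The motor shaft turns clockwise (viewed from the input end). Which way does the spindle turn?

the motor shaft → shaft II: internal mesh, same direction → CW.
shaft II → shaft III: driver → idler → driven is 2 external meshes, 2 reversals → CW.
shaft III → shaft IV: internal mesh, same direction → CW.
shaft IV → shaft V: driver → idler → driven is 2 external meshes, 2 reversals → CW.
shaft V → shaft VI: external mesh, 1 reversal → CCW.
shaft VI → the spindle: internal mesh, same direction → CCW.
5 reversals in total — an odd number — so the spindle turns opposite to the motor shaft.

counterclockwise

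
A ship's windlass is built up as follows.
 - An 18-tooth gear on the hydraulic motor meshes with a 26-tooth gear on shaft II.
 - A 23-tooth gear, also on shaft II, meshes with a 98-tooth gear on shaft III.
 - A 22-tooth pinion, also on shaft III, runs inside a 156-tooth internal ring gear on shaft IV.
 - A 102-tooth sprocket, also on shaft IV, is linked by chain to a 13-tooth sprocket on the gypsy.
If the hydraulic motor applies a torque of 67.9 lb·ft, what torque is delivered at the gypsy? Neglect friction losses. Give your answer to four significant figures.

377.7 lb·ft

After the gear mesh (26/18): 67.9 × 1.4444 = 98.078 lb·ft
After the gear mesh (98/23): 98.078 × 4.2609 = 417.9 lb·ft
After the internal gear (156/22): 417.9 × 7.0909 = 2963.3 lb·ft
After the chain (13/102): 2963.3 × 0.12745 = 377.67 lb·ft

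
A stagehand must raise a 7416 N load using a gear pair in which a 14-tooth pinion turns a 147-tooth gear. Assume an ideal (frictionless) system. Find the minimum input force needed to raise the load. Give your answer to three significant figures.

706 N

Gear pair MA = 147/14 = 10.5.
Effort = load / MA = 7416 / 10.5 = 706.29 N.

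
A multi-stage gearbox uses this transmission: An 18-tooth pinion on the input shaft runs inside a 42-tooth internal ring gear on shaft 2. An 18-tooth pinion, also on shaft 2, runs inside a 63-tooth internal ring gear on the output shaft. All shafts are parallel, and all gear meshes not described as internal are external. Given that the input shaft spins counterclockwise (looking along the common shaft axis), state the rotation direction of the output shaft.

counterclockwise

the input shaft → shaft 2: internal mesh, same direction → CCW.
shaft 2 → the output shaft: internal mesh, same direction → CCW.
0 reversals in total — an even number — so the output shaft turns the same way as the input shaft.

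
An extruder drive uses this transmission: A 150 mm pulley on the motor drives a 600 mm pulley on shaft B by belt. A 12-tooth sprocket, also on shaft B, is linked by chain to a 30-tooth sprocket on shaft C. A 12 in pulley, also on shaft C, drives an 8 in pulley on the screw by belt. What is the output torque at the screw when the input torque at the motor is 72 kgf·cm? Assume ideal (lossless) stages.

belt 600/150 = 4 → τ = 72·4 = 288 kgf·cm
chain 30/12 = 2.5 → τ = 288·2.5 = 720 kgf·cm
belt 8/12 = 0.66667 → τ = 720·0.66667 = 480 kgf·cm

480 kgf·cm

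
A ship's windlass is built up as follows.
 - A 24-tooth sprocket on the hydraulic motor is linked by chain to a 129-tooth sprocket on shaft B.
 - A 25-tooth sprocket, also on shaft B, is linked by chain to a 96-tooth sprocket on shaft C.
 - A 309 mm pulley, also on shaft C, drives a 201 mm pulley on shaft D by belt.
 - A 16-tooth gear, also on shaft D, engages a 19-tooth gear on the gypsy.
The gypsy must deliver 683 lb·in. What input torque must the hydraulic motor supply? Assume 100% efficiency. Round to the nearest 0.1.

Overall ratio R = 5.375 × 3.84 × 0.65049 × 1.1875 = 15.943.
Input torque = output torque / R = 683 / 15.943 = 42.839 lb·in.

42.8 lb·in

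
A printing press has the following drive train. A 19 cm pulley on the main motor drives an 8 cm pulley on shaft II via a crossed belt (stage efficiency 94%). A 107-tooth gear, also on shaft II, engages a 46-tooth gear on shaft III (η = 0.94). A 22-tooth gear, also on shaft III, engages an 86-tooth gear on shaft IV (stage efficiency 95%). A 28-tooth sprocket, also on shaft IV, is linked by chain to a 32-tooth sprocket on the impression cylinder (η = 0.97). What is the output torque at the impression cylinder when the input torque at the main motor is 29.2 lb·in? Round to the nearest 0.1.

19.2 lb·in

Belt: ratio = 8/19 = 0.42105; torque at shaft II = 29.2 × 0.42105 × 0.94 = 11.557 lb·in.
Gear mesh: ratio = 46/107 = 0.42991; torque at shaft III = 11.557 × 0.42991 × 0.94 = 4.6703 lb·in.
Gear mesh: ratio = 86/22 = 3.9091; torque at shaft IV = 4.6703 × 3.9091 × 0.95 = 17.344 lb·in.
Chain: ratio = 32/28 = 1.1429; torque at the impression cylinder = 17.344 × 1.1429 × 0.97 = 19.227 lb·in.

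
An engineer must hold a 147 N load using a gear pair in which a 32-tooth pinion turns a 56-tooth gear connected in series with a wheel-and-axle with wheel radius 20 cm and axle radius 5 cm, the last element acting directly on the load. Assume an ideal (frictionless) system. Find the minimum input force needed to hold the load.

21 N

Gear pair MA = 56/32 = 1.75.
Wheel-and-axle MA = R/r = 20/5 = 4.
Combined ideal MA = 1.75 × 4 = 7.
Effort = load / MA = 147 / 7 = 21 N.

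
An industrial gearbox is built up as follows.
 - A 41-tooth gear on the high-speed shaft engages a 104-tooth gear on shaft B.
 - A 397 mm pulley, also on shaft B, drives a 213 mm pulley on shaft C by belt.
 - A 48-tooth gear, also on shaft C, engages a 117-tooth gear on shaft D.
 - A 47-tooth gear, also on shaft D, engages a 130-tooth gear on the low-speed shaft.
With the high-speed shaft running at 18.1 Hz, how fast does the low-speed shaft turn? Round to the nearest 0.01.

Gear mesh: ratio = 104/41 = 2.5366, so shaft B turns at 18.1 / 2.5366 = 7.1356 Hz.
Belt: ratio = 213/397 = 0.53652, so shaft C turns at 7.1356 / 0.53652 = 13.3 Hz.
Gear mesh: ratio = 117/48 = 2.4375, so shaft D turns at 13.3 / 2.4375 = 5.4563 Hz.
Gear mesh: ratio = 130/47 = 2.766, so the low-speed shaft turns at 5.4563 / 2.766 = 1.9726 Hz.

1.97 Hz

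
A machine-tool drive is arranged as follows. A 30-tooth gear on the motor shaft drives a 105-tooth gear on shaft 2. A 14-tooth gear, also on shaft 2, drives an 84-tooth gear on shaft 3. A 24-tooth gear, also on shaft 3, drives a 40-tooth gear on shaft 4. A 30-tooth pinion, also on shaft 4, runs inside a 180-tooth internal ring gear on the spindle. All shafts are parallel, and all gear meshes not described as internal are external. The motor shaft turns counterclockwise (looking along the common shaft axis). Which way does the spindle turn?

the motor shaft → shaft 2: external mesh, 1 reversal → CW.
shaft 2 → shaft 3: external mesh, 1 reversal → CCW.
shaft 3 → shaft 4: external mesh, 1 reversal → CW.
shaft 4 → the spindle: internal mesh, same direction → CW.
3 reversals in total — an odd number — so the spindle turns opposite to the motor shaft.

clockwise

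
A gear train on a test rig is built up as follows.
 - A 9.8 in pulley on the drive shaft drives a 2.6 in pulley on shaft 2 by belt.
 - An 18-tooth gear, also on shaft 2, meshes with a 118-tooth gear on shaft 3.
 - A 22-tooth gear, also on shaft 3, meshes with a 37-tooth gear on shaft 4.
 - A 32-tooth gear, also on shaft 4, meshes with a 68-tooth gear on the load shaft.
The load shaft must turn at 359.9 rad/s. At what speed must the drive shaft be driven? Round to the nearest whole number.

Overall ratio R = 0.26531 × 6.5556 × 1.6818 × 2.125 = 6.2158.
Required input speed = output speed × R = 359.9 × 6.2158 = 2237.1 rad/s.

2237 rad/s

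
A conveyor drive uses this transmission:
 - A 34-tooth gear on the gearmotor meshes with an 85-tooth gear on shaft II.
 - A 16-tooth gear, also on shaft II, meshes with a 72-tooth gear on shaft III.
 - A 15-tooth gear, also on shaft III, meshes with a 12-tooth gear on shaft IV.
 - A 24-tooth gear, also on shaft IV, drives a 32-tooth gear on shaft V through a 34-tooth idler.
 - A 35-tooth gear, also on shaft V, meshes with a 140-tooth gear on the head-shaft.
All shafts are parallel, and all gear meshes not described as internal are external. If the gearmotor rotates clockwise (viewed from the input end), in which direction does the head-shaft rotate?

the gearmotor → shaft II: external mesh, 1 reversal → CCW.
shaft II → shaft III: external mesh, 1 reversal → CW.
shaft III → shaft IV: external mesh, 1 reversal → CCW.
shaft IV → shaft V: driver → idler → driven is 2 external meshes, 2 reversals → CCW.
shaft V → the head-shaft: external mesh, 1 reversal → CW.
6 reversals in total — an even number — so the head-shaft turns the same way as the gearmotor.

clockwise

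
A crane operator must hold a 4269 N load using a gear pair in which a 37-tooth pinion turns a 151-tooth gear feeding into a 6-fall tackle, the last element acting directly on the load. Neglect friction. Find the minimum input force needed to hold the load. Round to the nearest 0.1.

174.3 N

Gear pair MA = 151/37 = 4.0811.
Block-and-tackle MA = number of supporting rope parts = 6.
Combined ideal MA = 4.0811 × 6 = 24.486.
Effort = load / MA = 4269 / 24.486 = 174.34 N.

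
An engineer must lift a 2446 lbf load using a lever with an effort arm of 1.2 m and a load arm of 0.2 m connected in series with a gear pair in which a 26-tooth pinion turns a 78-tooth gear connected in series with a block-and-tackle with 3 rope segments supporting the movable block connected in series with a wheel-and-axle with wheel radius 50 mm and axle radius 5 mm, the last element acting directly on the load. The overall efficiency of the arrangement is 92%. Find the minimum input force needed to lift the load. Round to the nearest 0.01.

4.92 lbf

Lever MA = effort arm / load arm = 1.2/0.2 = 6.
Gear pair MA = 78/26 = 3.
Block-and-tackle MA = number of supporting rope parts = 3.
Wheel-and-axle MA = R/r = 50/5 = 10.
Combined ideal MA = 6 × 3 × 3 × 10 = 540.
Actual MA = 540 × 0.92 = 496.8.
Effort = load / actual MA = 2446 / 496.8 = 4.9235 lbf.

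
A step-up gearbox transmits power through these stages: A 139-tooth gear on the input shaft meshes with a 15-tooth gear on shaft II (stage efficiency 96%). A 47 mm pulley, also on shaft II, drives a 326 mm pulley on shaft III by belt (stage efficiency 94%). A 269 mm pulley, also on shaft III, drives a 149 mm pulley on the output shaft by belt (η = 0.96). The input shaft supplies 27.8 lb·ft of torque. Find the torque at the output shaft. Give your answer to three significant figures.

gear mesh 15/139 = 0.10791 → τ = 27.8·0.10791·0.96 = 2.88 lb·ft
belt 326/47 = 6.9362 → τ = 2.88·6.9362·0.94 = 18.778 lb·ft
belt 149/269 = 0.5539 → τ = 18.778·0.5539·0.96 = 9.9849 lb·ft

9.98 lb·ft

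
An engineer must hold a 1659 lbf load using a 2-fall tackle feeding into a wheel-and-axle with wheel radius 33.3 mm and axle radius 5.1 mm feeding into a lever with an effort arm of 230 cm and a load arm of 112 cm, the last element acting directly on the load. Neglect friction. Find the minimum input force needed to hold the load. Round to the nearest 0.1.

61.9 lbf

Block-and-tackle MA = number of supporting rope parts = 2.
Wheel-and-axle MA = R/r = 33.3/5.1 = 6.5294.
Lever MA = effort arm / load arm = 230/112 = 2.0536.
Combined ideal MA = 2 × 6.5294 × 2.0536 = 26.817.
Effort = load / MA = 1659 / 26.817 = 61.863 lbf.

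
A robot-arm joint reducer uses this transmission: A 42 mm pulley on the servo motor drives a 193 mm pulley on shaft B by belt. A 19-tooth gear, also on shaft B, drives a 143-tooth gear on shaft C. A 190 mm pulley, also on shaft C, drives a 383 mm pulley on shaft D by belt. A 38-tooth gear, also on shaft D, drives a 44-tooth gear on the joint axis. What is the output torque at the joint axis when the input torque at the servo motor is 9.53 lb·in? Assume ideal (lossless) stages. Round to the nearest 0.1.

769.3 lb·in

belt 193/42 = 4.5952 → τ = 9.53·4.5952 = 43.793 lb·in
gear mesh 143/19 = 7.5263 → τ = 43.793·7.5263 = 329.6 lb·in
belt 383/190 = 2.0158 → τ = 329.6·2.0158 = 664.4 lb·in
gear mesh 44/38 = 1.1579 → τ = 664.4·1.1579 = 769.3 lb·in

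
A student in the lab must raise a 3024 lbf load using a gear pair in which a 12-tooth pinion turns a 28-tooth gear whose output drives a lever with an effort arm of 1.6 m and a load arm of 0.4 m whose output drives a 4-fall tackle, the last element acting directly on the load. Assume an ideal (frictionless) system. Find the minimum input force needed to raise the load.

Gear pair MA = 28/12 = 2.3333.
Lever MA = effort arm / load arm = 1.6/0.4 = 4.
Block-and-tackle MA = number of supporting rope parts = 4.
Combined ideal MA = 2.3333 × 4 × 4 = 37.333.
Effort = load / MA = 3024 / 37.333 = 81 lbf.

81 lbf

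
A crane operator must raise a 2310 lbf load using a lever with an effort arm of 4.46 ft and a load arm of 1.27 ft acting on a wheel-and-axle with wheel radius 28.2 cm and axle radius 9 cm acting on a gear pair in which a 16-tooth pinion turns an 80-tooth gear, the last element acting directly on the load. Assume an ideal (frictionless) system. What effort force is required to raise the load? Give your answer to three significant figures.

Lever MA = effort arm / load arm = 4.46/1.27 = 3.5118.
Wheel-and-axle MA = R/r = 28.2/9 = 3.1333.
Gear pair MA = 80/16 = 5.
Combined ideal MA = 3.5118 × 3.1333 × 5 = 55.018.
Effort = load / MA = 2310 / 55.018 = 41.986 lbf.

42.0 lbf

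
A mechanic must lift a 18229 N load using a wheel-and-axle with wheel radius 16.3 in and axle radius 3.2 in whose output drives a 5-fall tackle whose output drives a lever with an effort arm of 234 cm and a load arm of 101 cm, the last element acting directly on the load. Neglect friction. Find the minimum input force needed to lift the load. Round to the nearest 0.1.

308.9 N

Wheel-and-axle MA = R/r = 16.3/3.2 = 5.0938.
Block-and-tackle MA = number of supporting rope parts = 5.
Lever MA = effort arm / load arm = 234/101 = 2.3168.
Combined ideal MA = 5.0938 × 5 × 2.3168 = 59.007.
Effort = load / MA = 18229 / 59.007 = 308.93 N.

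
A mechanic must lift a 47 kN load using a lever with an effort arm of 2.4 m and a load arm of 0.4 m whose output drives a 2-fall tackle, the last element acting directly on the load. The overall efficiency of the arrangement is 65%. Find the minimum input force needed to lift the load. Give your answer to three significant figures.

6.03 kN

Lever MA = effort arm / load arm = 2.4/0.4 = 6.
Block-and-tackle MA = number of supporting rope parts = 2.
Combined ideal MA = 6 × 2 = 12.
Actual MA = 12 × 0.65 = 7.8.
Effort = load / actual MA = 47 / 7.8 = 6.0256 kN.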